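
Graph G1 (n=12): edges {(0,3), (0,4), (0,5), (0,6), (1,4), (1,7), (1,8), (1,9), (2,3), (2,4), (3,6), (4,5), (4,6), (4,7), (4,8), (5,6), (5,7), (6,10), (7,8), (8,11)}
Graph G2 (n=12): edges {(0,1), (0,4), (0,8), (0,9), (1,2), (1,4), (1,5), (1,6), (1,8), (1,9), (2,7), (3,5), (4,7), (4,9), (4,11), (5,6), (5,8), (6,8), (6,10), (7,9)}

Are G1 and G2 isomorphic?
Yes, isomorphic

The graphs are isomorphic.
One valid mapping φ: V(G1) → V(G2): 0→9, 1→5, 2→2, 3→7, 4→1, 5→0, 6→4, 7→8, 8→6, 9→3, 10→11, 11→10

Verify φ preserves adjacency — for each edge of G1, its image is an edge of G2:
  (0,3) → (φ(0),φ(3)) = (7,9) ∈ E(G2) ✓
  (0,4) → (φ(0),φ(4)) = (1,9) ∈ E(G2) ✓
  (0,5) → (φ(0),φ(5)) = (0,9) ∈ E(G2) ✓
  (0,6) → (φ(0),φ(6)) = (4,9) ∈ E(G2) ✓
  (1,4) → (φ(1),φ(4)) = (1,5) ∈ E(G2) ✓
  (1,7) → (φ(1),φ(7)) = (5,8) ∈ E(G2) ✓
  (1,8) → (φ(1),φ(8)) = (5,6) ∈ E(G2) ✓
  (1,9) → (φ(1),φ(9)) = (3,5) ∈ E(G2) ✓
  (2,3) → (φ(2),φ(3)) = (2,7) ∈ E(G2) ✓
  (2,4) → (φ(2),φ(4)) = (1,2) ∈ E(G2) ✓
  (3,6) → (φ(3),φ(6)) = (4,7) ∈ E(G2) ✓
  (4,5) → (φ(4),φ(5)) = (0,1) ∈ E(G2) ✓
  (4,6) → (φ(4),φ(6)) = (1,4) ∈ E(G2) ✓
  (4,7) → (φ(4),φ(7)) = (1,8) ∈ E(G2) ✓
  (4,8) → (φ(4),φ(8)) = (1,6) ∈ E(G2) ✓
  (5,6) → (φ(5),φ(6)) = (0,4) ∈ E(G2) ✓
  (5,7) → (φ(5),φ(7)) = (0,8) ∈ E(G2) ✓
  (6,10) → (φ(6),φ(10)) = (4,11) ∈ E(G2) ✓
  (7,8) → (φ(7),φ(8)) = (6,8) ∈ E(G2) ✓
  (8,11) → (φ(8),φ(11)) = (6,10) ∈ E(G2) ✓
All 20 edges of G1 map to edges of G2, and |E(G1)| = |E(G2)| = 20, so φ is a bijection on edges as well as vertices. Hence G1 ≅ G2.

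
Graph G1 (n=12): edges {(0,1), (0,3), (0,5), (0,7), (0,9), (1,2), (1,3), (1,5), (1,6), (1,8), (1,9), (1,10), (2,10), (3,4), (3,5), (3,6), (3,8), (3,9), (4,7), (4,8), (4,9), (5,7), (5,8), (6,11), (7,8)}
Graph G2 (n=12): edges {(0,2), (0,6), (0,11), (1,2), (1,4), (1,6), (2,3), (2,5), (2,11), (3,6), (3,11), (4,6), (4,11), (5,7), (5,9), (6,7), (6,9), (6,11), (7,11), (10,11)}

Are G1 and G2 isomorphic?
No, not isomorphic

The graphs are NOT isomorphic.

Degrees in G1: deg(0)=5, deg(1)=8, deg(2)=2, deg(3)=7, deg(4)=4, deg(5)=5, deg(6)=3, deg(7)=4, deg(8)=5, deg(9)=4, deg(10)=2, deg(11)=1.
Sorted degree sequence of G1: [8, 7, 5, 5, 5, 4, 4, 4, 3, 2, 2, 1].
Degrees in G2: deg(0)=3, deg(1)=3, deg(2)=5, deg(3)=3, deg(4)=3, deg(5)=3, deg(6)=7, deg(7)=3, deg(8)=0, deg(9)=2, deg(10)=1, deg(11)=7.
Sorted degree sequence of G2: [7, 7, 5, 3, 3, 3, 3, 3, 3, 2, 1, 0].
The (sorted) degree sequence is an isomorphism invariant, so since G1 and G2 have different degree sequences they cannot be isomorphic.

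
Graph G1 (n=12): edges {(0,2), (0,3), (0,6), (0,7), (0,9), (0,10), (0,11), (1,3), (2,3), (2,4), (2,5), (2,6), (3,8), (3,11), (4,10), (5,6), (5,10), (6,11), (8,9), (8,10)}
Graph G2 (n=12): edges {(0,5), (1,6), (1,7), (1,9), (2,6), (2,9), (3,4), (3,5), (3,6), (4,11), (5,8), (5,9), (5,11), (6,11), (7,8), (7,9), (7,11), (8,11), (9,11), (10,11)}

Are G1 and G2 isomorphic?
Yes, isomorphic

The graphs are isomorphic.
One valid mapping φ: V(G1) → V(G2): 0→11, 1→0, 2→9, 3→5, 4→2, 5→1, 6→7, 7→10, 8→3, 9→4, 10→6, 11→8

Verify φ preserves adjacency — for each edge of G1, its image is an edge of G2:
  (0,2) → (φ(0),φ(2)) = (9,11) ∈ E(G2) ✓
  (0,3) → (φ(0),φ(3)) = (5,11) ∈ E(G2) ✓
  (0,6) → (φ(0),φ(6)) = (7,11) ∈ E(G2) ✓
  (0,7) → (φ(0),φ(7)) = (10,11) ∈ E(G2) ✓
  (0,9) → (φ(0),φ(9)) = (4,11) ∈ E(G2) ✓
  (0,10) → (φ(0),φ(10)) = (6,11) ∈ E(G2) ✓
  (0,11) → (φ(0),φ(11)) = (8,11) ∈ E(G2) ✓
  (1,3) → (φ(1),φ(3)) = (0,5) ∈ E(G2) ✓
  (2,3) → (φ(2),φ(3)) = (5,9) ∈ E(G2) ✓
  (2,4) → (φ(2),φ(4)) = (2,9) ∈ E(G2) ✓
  (2,5) → (φ(2),φ(5)) = (1,9) ∈ E(G2) ✓
  (2,6) → (φ(2),φ(6)) = (7,9) ∈ E(G2) ✓
  (3,8) → (φ(3),φ(8)) = (3,5) ∈ E(G2) ✓
  (3,11) → (φ(3),φ(11)) = (5,8) ∈ E(G2) ✓
  (4,10) → (φ(4),φ(10)) = (2,6) ∈ E(G2) ✓
  (5,6) → (φ(5),φ(6)) = (1,7) ∈ E(G2) ✓
  (5,10) → (φ(5),φ(10)) = (1,6) ∈ E(G2) ✓
  (6,11) → (φ(6),φ(11)) = (7,8) ∈ E(G2) ✓
  (8,9) → (φ(8),φ(9)) = (3,4) ∈ E(G2) ✓
  (8,10) → (φ(8),φ(10)) = (3,6) ∈ E(G2) ✓
All 20 edges of G1 map to edges of G2, and |E(G1)| = |E(G2)| = 20, so φ is a bijection on edges as well as vertices. Hence G1 ≅ G2.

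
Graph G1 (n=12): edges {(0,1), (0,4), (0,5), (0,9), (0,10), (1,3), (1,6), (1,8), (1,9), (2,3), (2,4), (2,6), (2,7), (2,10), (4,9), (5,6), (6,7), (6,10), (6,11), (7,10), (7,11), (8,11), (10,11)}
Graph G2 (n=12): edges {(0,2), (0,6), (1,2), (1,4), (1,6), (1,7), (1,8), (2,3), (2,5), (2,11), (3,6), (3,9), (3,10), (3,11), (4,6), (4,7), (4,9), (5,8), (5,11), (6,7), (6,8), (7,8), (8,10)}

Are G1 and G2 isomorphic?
Yes, isomorphic

The graphs are isomorphic.
One valid mapping φ: V(G1) → V(G2): 0→2, 1→3, 2→8, 3→10, 4→5, 5→0, 6→6, 7→7, 8→9, 9→11, 10→1, 11→4

Verify φ preserves adjacency — for each edge of G1, its image is an edge of G2:
  (0,1) → (φ(0),φ(1)) = (2,3) ∈ E(G2) ✓
  (0,4) → (φ(0),φ(4)) = (2,5) ∈ E(G2) ✓
  (0,5) → (φ(0),φ(5)) = (0,2) ∈ E(G2) ✓
  (0,9) → (φ(0),φ(9)) = (2,11) ∈ E(G2) ✓
  (0,10) → (φ(0),φ(10)) = (1,2) ∈ E(G2) ✓
  (1,3) → (φ(1),φ(3)) = (3,10) ∈ E(G2) ✓
  (1,6) → (φ(1),φ(6)) = (3,6) ∈ E(G2) ✓
  (1,8) → (φ(1),φ(8)) = (3,9) ∈ E(G2) ✓
  (1,9) → (φ(1),φ(9)) = (3,11) ∈ E(G2) ✓
  (2,3) → (φ(2),φ(3)) = (8,10) ∈ E(G2) ✓
  (2,4) → (φ(2),φ(4)) = (5,8) ∈ E(G2) ✓
  (2,6) → (φ(2),φ(6)) = (6,8) ∈ E(G2) ✓
  (2,7) → (φ(2),φ(7)) = (7,8) ∈ E(G2) ✓
  (2,10) → (φ(2),φ(10)) = (1,8) ∈ E(G2) ✓
  (4,9) → (φ(4),φ(9)) = (5,11) ∈ E(G2) ✓
  (5,6) → (φ(5),φ(6)) = (0,6) ∈ E(G2) ✓
  (6,7) → (φ(6),φ(7)) = (6,7) ∈ E(G2) ✓
  (6,10) → (φ(6),φ(10)) = (1,6) ∈ E(G2) ✓
  (6,11) → (φ(6),φ(11)) = (4,6) ∈ E(G2) ✓
  (7,10) → (φ(7),φ(10)) = (1,7) ∈ E(G2) ✓
  (7,11) → (φ(7),φ(11)) = (4,7) ∈ E(G2) ✓
  (8,11) → (φ(8),φ(11)) = (4,9) ∈ E(G2) ✓
  (10,11) → (φ(10),φ(11)) = (1,4) ∈ E(G2) ✓
All 23 edges of G1 map to edges of G2, and |E(G1)| = |E(G2)| = 23, so φ is a bijection on edges as well as vertices. Hence G1 ≅ G2.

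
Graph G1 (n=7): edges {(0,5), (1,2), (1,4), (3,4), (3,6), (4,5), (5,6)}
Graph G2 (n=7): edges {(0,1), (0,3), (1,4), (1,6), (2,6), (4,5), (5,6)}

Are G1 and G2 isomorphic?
Yes, isomorphic

The graphs are isomorphic.
One valid mapping φ: V(G1) → V(G2): 0→2, 1→0, 2→3, 3→4, 4→1, 5→6, 6→5

Verify φ preserves adjacency — for each edge of G1, its image is an edge of G2:
  (0,5) → (φ(0),φ(5)) = (2,6) ∈ E(G2) ✓
  (1,2) → (φ(1),φ(2)) = (0,3) ∈ E(G2) ✓
  (1,4) → (φ(1),φ(4)) = (0,1) ∈ E(G2) ✓
  (3,4) → (φ(3),φ(4)) = (1,4) ∈ E(G2) ✓
  (3,6) → (φ(3),φ(6)) = (4,5) ∈ E(G2) ✓
  (4,5) → (φ(4),φ(5)) = (1,6) ∈ E(G2) ✓
  (5,6) → (φ(5),φ(6)) = (5,6) ∈ E(G2) ✓
All 7 edges of G1 map to edges of G2, and |E(G1)| = |E(G2)| = 7, so φ is a bijection on edges as well as vertices. Hence G1 ≅ G2.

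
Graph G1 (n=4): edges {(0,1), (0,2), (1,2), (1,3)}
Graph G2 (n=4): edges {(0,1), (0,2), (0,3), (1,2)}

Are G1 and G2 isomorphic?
Yes, isomorphic

The graphs are isomorphic.
One valid mapping φ: V(G1) → V(G2): 0→1, 1→0, 2→2, 3→3

Verify φ preserves adjacency — for each edge of G1, its image is an edge of G2:
  (0,1) → (φ(0),φ(1)) = (0,1) ∈ E(G2) ✓
  (0,2) → (φ(0),φ(2)) = (1,2) ∈ E(G2) ✓
  (1,2) → (φ(1),φ(2)) = (0,2) ∈ E(G2) ✓
  (1,3) → (φ(1),φ(3)) = (0,3) ∈ E(G2) ✓
All 4 edges of G1 map to edges of G2, and |E(G1)| = |E(G2)| = 4, so φ is a bijection on edges as well as vertices. Hence G1 ≅ G2.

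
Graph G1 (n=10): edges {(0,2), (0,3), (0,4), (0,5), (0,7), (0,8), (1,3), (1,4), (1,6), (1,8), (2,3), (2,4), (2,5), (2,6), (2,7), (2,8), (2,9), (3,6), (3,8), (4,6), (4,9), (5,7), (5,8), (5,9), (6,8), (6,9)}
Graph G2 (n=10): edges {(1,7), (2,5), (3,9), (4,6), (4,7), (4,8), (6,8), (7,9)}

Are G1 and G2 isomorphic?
No, not isomorphic

The graphs are NOT isomorphic.

Connected components of G1: 1 component(s) with vertex sets [[0, 1, 2, 3, 4, 5, 6, 7, 8, 9]], sizes [10].
Connected components of G2: 3 component(s) with vertex sets [[0], [2, 5], [1, 3, 4, 6, 7, 8, 9]], sizes [1, 2, 7].
The number of connected components (and the multiset of component sizes) is an isomorphism invariant — an isomorphism maps each component of G1 bijectively onto a component of G2. Since G1 has 1 component(s) and G2 has 3, they cannot be isomorphic.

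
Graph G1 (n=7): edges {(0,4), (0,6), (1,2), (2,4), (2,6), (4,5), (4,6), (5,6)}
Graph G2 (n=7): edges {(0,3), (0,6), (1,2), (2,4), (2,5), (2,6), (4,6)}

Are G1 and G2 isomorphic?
No, not isomorphic

The graphs are NOT isomorphic.

Degrees in G1: deg(0)=2, deg(1)=1, deg(2)=3, deg(3)=0, deg(4)=4, deg(5)=2, deg(6)=4.
Sorted degree sequence of G1: [4, 4, 3, 2, 2, 1, 0].
Degrees in G2: deg(0)=2, deg(1)=1, deg(2)=4, deg(3)=1, deg(4)=2, deg(5)=1, deg(6)=3.
Sorted degree sequence of G2: [4, 3, 2, 2, 1, 1, 1].
The (sorted) degree sequence is an isomorphism invariant, so since G1 and G2 have different degree sequences they cannot be isomorphic.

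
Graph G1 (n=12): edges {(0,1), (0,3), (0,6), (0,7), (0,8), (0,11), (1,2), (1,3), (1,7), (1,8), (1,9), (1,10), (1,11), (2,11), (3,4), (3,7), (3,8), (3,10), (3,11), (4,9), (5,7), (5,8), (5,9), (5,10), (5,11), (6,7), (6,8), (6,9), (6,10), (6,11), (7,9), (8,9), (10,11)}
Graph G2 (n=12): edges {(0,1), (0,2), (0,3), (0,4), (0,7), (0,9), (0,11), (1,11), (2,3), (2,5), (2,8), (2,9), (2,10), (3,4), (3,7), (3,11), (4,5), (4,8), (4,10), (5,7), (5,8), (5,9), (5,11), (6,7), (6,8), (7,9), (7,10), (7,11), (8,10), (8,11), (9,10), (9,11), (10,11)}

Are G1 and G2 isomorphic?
Yes, isomorphic

The graphs are isomorphic.
One valid mapping φ: V(G1) → V(G2): 0→9, 1→11, 2→1, 3→7, 4→6, 5→4, 6→2, 7→10, 8→5, 9→8, 10→3, 11→0

Verify φ preserves adjacency — for each edge of G1, its image is an edge of G2:
  (0,1) → (φ(0),φ(1)) = (9,11) ∈ E(G2) ✓
  (0,3) → (φ(0),φ(3)) = (7,9) ∈ E(G2) ✓
  (0,6) → (φ(0),φ(6)) = (2,9) ∈ E(G2) ✓
  (0,7) → (φ(0),φ(7)) = (9,10) ∈ E(G2) ✓
  (0,8) → (φ(0),φ(8)) = (5,9) ∈ E(G2) ✓
  (0,11) → (φ(0),φ(11)) = (0,9) ∈ E(G2) ✓
  (1,2) → (φ(1),φ(2)) = (1,11) ∈ E(G2) ✓
  (1,3) → (φ(1),φ(3)) = (7,11) ∈ E(G2) ✓
  (1,7) → (φ(1),φ(7)) = (10,11) ∈ E(G2) ✓
  (1,8) → (φ(1),φ(8)) = (5,11) ∈ E(G2) ✓
  (1,9) → (φ(1),φ(9)) = (8,11) ∈ E(G2) ✓
  (1,10) → (φ(1),φ(10)) = (3,11) ∈ E(G2) ✓
  (1,11) → (φ(1),φ(11)) = (0,11) ∈ E(G2) ✓
  (2,11) → (φ(2),φ(11)) = (0,1) ∈ E(G2) ✓
  (3,4) → (φ(3),φ(4)) = (6,7) ∈ E(G2) ✓
  (3,7) → (φ(3),φ(7)) = (7,10) ∈ E(G2) ✓
  (3,8) → (φ(3),φ(8)) = (5,7) ∈ E(G2) ✓
  (3,10) → (φ(3),φ(10)) = (3,7) ∈ E(G2) ✓
  (3,11) → (φ(3),φ(11)) = (0,7) ∈ E(G2) ✓
  (4,9) → (φ(4),φ(9)) = (6,8) ∈ E(G2) ✓
  (5,7) → (φ(5),φ(7)) = (4,10) ∈ E(G2) ✓
  (5,8) → (φ(5),φ(8)) = (4,5) ∈ E(G2) ✓
  (5,9) → (φ(5),φ(9)) = (4,8) ∈ E(G2) ✓
  (5,10) → (φ(5),φ(10)) = (3,4) ∈ E(G2) ✓
  (5,11) → (φ(5),φ(11)) = (0,4) ∈ E(G2) ✓
  (6,7) → (φ(6),φ(7)) = (2,10) ∈ E(G2) ✓
  (6,8) → (φ(6),φ(8)) = (2,5) ∈ E(G2) ✓
  (6,9) → (φ(6),φ(9)) = (2,8) ∈ E(G2) ✓
  (6,10) → (φ(6),φ(10)) = (2,3) ∈ E(G2) ✓
  (6,11) → (φ(6),φ(11)) = (0,2) ∈ E(G2) ✓
  (7,9) → (φ(7),φ(9)) = (8,10) ∈ E(G2) ✓
  (8,9) → (φ(8),φ(9)) = (5,8) ∈ E(G2) ✓
  (10,11) → (φ(10),φ(11)) = (0,3) ∈ E(G2) ✓
All 33 edges of G1 map to edges of G2, and |E(G1)| = |E(G2)| = 33, so φ is a bijection on edges as well as vertices. Hence G1 ≅ G2.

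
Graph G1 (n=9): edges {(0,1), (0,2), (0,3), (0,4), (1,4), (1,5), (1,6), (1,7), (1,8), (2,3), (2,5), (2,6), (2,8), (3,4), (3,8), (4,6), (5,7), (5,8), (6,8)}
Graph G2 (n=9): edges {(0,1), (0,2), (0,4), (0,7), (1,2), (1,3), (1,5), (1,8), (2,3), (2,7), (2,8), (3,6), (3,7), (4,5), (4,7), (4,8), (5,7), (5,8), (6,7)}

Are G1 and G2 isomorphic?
Yes, isomorphic

The graphs are isomorphic.
One valid mapping φ: V(G1) → V(G2): 0→5, 1→7, 2→1, 3→8, 4→4, 5→3, 6→0, 7→6, 8→2

Verify φ preserves adjacency — for each edge of G1, its image is an edge of G2:
  (0,1) → (φ(0),φ(1)) = (5,7) ∈ E(G2) ✓
  (0,2) → (φ(0),φ(2)) = (1,5) ∈ E(G2) ✓
  (0,3) → (φ(0),φ(3)) = (5,8) ∈ E(G2) ✓
  (0,4) → (φ(0),φ(4)) = (4,5) ∈ E(G2) ✓
  (1,4) → (φ(1),φ(4)) = (4,7) ∈ E(G2) ✓
  (1,5) → (φ(1),φ(5)) = (3,7) ∈ E(G2) ✓
  (1,6) → (φ(1),φ(6)) = (0,7) ∈ E(G2) ✓
  (1,7) → (φ(1),φ(7)) = (6,7) ∈ E(G2) ✓
  (1,8) → (φ(1),φ(8)) = (2,7) ∈ E(G2) ✓
  (2,3) → (φ(2),φ(3)) = (1,8) ∈ E(G2) ✓
  (2,5) → (φ(2),φ(5)) = (1,3) ∈ E(G2) ✓
  (2,6) → (φ(2),φ(6)) = (0,1) ∈ E(G2) ✓
  (2,8) → (φ(2),φ(8)) = (1,2) ∈ E(G2) ✓
  (3,4) → (φ(3),φ(4)) = (4,8) ∈ E(G2) ✓
  (3,8) → (φ(3),φ(8)) = (2,8) ∈ E(G2) ✓
  (4,6) → (φ(4),φ(6)) = (0,4) ∈ E(G2) ✓
  (5,7) → (φ(5),φ(7)) = (3,6) ∈ E(G2) ✓
  (5,8) → (φ(5),φ(8)) = (2,3) ∈ E(G2) ✓
  (6,8) → (φ(6),φ(8)) = (0,2) ∈ E(G2) ✓
All 19 edges of G1 map to edges of G2, and |E(G1)| = |E(G2)| = 19, so φ is a bijection on edges as well as vertices. Hence G1 ≅ G2.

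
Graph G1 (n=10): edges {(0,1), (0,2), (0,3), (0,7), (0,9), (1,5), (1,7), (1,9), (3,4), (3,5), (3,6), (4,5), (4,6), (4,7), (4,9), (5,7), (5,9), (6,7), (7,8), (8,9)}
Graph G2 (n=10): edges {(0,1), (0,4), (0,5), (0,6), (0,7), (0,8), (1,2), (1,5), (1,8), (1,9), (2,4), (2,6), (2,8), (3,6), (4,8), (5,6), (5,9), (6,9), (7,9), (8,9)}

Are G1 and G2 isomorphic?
Yes, isomorphic

The graphs are isomorphic.
One valid mapping φ: V(G1) → V(G2): 0→6, 1→5, 2→3, 3→2, 4→8, 5→1, 6→4, 7→0, 8→7, 9→9

Verify φ preserves adjacency — for each edge of G1, its image is an edge of G2:
  (0,1) → (φ(0),φ(1)) = (5,6) ∈ E(G2) ✓
  (0,2) → (φ(0),φ(2)) = (3,6) ∈ E(G2) ✓
  (0,3) → (φ(0),φ(3)) = (2,6) ∈ E(G2) ✓
  (0,7) → (φ(0),φ(7)) = (0,6) ∈ E(G2) ✓
  (0,9) → (φ(0),φ(9)) = (6,9) ∈ E(G2) ✓
  (1,5) → (φ(1),φ(5)) = (1,5) ∈ E(G2) ✓
  (1,7) → (φ(1),φ(7)) = (0,5) ∈ E(G2) ✓
  (1,9) → (φ(1),φ(9)) = (5,9) ∈ E(G2) ✓
  (3,4) → (φ(3),φ(4)) = (2,8) ∈ E(G2) ✓
  (3,5) → (φ(3),φ(5)) = (1,2) ∈ E(G2) ✓
  (3,6) → (φ(3),φ(6)) = (2,4) ∈ E(G2) ✓
  (4,5) → (φ(4),φ(5)) = (1,8) ∈ E(G2) ✓
  (4,6) → (φ(4),φ(6)) = (4,8) ∈ E(G2) ✓
  (4,7) → (φ(4),φ(7)) = (0,8) ∈ E(G2) ✓
  (4,9) → (φ(4),φ(9)) = (8,9) ∈ E(G2) ✓
  (5,7) → (φ(5),φ(7)) = (0,1) ∈ E(G2) ✓
  (5,9) → (φ(5),φ(9)) = (1,9) ∈ E(G2) ✓
  (6,7) → (φ(6),φ(7)) = (0,4) ∈ E(G2) ✓
  (7,8) → (φ(7),φ(8)) = (0,7) ∈ E(G2) ✓
  (8,9) → (φ(8),φ(9)) = (7,9) ∈ E(G2) ✓
All 20 edges of G1 map to edges of G2, and |E(G1)| = |E(G2)| = 20, so φ is a bijection on edges as well as vertices. Hence G1 ≅ G2.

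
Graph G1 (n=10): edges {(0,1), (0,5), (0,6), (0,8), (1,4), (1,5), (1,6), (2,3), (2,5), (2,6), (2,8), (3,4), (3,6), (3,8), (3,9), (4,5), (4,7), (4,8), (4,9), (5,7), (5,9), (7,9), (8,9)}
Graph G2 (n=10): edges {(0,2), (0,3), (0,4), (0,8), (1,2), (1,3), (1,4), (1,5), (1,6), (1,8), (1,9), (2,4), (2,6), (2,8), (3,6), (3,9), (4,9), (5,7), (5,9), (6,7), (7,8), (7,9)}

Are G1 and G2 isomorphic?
No, not isomorphic

The graphs are NOT isomorphic.

Counting triangles (3-cliques): G1 has 13, G2 has 10.
Triangle count is an isomorphism invariant, so differing triangle counts rule out isomorphism.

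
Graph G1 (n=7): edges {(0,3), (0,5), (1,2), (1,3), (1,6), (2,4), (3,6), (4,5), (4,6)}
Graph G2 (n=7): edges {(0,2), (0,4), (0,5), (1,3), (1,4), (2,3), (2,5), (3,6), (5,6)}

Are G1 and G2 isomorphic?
Yes, isomorphic

The graphs are isomorphic.
One valid mapping φ: V(G1) → V(G2): 0→4, 1→5, 2→6, 3→0, 4→3, 5→1, 6→2

Verify φ preserves adjacency — for each edge of G1, its image is an edge of G2:
  (0,3) → (φ(0),φ(3)) = (0,4) ∈ E(G2) ✓
  (0,5) → (φ(0),φ(5)) = (1,4) ∈ E(G2) ✓
  (1,2) → (φ(1),φ(2)) = (5,6) ∈ E(G2) ✓
  (1,3) → (φ(1),φ(3)) = (0,5) ∈ E(G2) ✓
  (1,6) → (φ(1),φ(6)) = (2,5) ∈ E(G2) ✓
  (2,4) → (φ(2),φ(4)) = (3,6) ∈ E(G2) ✓
  (3,6) → (φ(3),φ(6)) = (0,2) ∈ E(G2) ✓
  (4,5) → (φ(4),φ(5)) = (1,3) ∈ E(G2) ✓
  (4,6) → (φ(4),φ(6)) = (2,3) ∈ E(G2) ✓
All 9 edges of G1 map to edges of G2, and |E(G1)| = |E(G2)| = 9, so φ is a bijection on edges as well as vertices. Hence G1 ≅ G2.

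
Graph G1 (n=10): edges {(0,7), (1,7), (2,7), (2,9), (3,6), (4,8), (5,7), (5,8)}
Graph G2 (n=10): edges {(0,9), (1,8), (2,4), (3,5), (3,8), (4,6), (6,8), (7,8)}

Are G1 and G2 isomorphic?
Yes, isomorphic

The graphs are isomorphic.
One valid mapping φ: V(G1) → V(G2): 0→7, 1→1, 2→3, 3→0, 4→2, 5→6, 6→9, 7→8, 8→4, 9→5

Verify φ preserves adjacency — for each edge of G1, its image is an edge of G2:
  (0,7) → (φ(0),φ(7)) = (7,8) ∈ E(G2) ✓
  (1,7) → (φ(1),φ(7)) = (1,8) ∈ E(G2) ✓
  (2,7) → (φ(2),φ(7)) = (3,8) ∈ E(G2) ✓
  (2,9) → (φ(2),φ(9)) = (3,5) ∈ E(G2) ✓
  (3,6) → (φ(3),φ(6)) = (0,9) ∈ E(G2) ✓
  (4,8) → (φ(4),φ(8)) = (2,4) ∈ E(G2) ✓
  (5,7) → (φ(5),φ(7)) = (6,8) ∈ E(G2) ✓
  (5,8) → (φ(5),φ(8)) = (4,6) ∈ E(G2) ✓
All 8 edges of G1 map to edges of G2, and |E(G1)| = |E(G2)| = 8, so φ is a bijection on edges as well as vertices. Hence G1 ≅ G2.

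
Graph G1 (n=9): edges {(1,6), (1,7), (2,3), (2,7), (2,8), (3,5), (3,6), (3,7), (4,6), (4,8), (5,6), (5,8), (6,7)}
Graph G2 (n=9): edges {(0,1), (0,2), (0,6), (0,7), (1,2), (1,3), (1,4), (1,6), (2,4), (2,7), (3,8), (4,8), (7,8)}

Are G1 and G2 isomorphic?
Yes, isomorphic

The graphs are isomorphic.
One valid mapping φ: V(G1) → V(G2): 0→5, 1→6, 2→7, 3→2, 4→3, 5→4, 6→1, 7→0, 8→8

Verify φ preserves adjacency — for each edge of G1, its image is an edge of G2:
  (1,6) → (φ(1),φ(6)) = (1,6) ∈ E(G2) ✓
  (1,7) → (φ(1),φ(7)) = (0,6) ∈ E(G2) ✓
  (2,3) → (φ(2),φ(3)) = (2,7) ∈ E(G2) ✓
  (2,7) → (φ(2),φ(7)) = (0,7) ∈ E(G2) ✓
  (2,8) → (φ(2),φ(8)) = (7,8) ∈ E(G2) ✓
  (3,5) → (φ(3),φ(5)) = (2,4) ∈ E(G2) ✓
  (3,6) → (φ(3),φ(6)) = (1,2) ∈ E(G2) ✓
  (3,7) → (φ(3),φ(7)) = (0,2) ∈ E(G2) ✓
  (4,6) → (φ(4),φ(6)) = (1,3) ∈ E(G2) ✓
  (4,8) → (φ(4),φ(8)) = (3,8) ∈ E(G2) ✓
  (5,6) → (φ(5),φ(6)) = (1,4) ∈ E(G2) ✓
  (5,8) → (φ(5),φ(8)) = (4,8) ∈ E(G2) ✓
  (6,7) → (φ(6),φ(7)) = (0,1) ∈ E(G2) ✓
All 13 edges of G1 map to edges of G2, and |E(G1)| = |E(G2)| = 13, so φ is a bijection on edges as well as vertices. Hence G1 ≅ G2.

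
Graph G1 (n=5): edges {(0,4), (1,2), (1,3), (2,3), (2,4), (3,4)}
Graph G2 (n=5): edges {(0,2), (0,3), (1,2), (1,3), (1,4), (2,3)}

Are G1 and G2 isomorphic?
Yes, isomorphic

The graphs are isomorphic.
One valid mapping φ: V(G1) → V(G2): 0→4, 1→0, 2→3, 3→2, 4→1

Verify φ preserves adjacency — for each edge of G1, its image is an edge of G2:
  (0,4) → (φ(0),φ(4)) = (1,4) ∈ E(G2) ✓
  (1,2) → (φ(1),φ(2)) = (0,3) ∈ E(G2) ✓
  (1,3) → (φ(1),φ(3)) = (0,2) ∈ E(G2) ✓
  (2,3) → (φ(2),φ(3)) = (2,3) ∈ E(G2) ✓
  (2,4) → (φ(2),φ(4)) = (1,3) ∈ E(G2) ✓
  (3,4) → (φ(3),φ(4)) = (1,2) ∈ E(G2) ✓
All 6 edges of G1 map to edges of G2, and |E(G1)| = |E(G2)| = 6, so φ is a bijection on edges as well as vertices. Hence G1 ≅ G2.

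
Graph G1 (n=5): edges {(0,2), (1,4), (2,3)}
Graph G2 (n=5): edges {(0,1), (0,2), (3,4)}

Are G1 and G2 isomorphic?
Yes, isomorphic

The graphs are isomorphic.
One valid mapping φ: V(G1) → V(G2): 0→1, 1→4, 2→0, 3→2, 4→3

Verify φ preserves adjacency — for each edge of G1, its image is an edge of G2:
  (0,2) → (φ(0),φ(2)) = (0,1) ∈ E(G2) ✓
  (1,4) → (φ(1),φ(4)) = (3,4) ∈ E(G2) ✓
  (2,3) → (φ(2),φ(3)) = (0,2) ∈ E(G2) ✓
All 3 edges of G1 map to edges of G2, and |E(G1)| = |E(G2)| = 3, so φ is a bijection on edges as well as vertices. Hence G1 ≅ G2.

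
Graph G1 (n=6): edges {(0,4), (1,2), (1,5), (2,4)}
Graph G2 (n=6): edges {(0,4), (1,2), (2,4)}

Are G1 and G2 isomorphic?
No, not isomorphic

The graphs are NOT isomorphic.

Counting edges: G1 has 4 edge(s); G2 has 3 edge(s).
Edge count is an isomorphism invariant (a bijection on vertices induces a bijection on edges), so differing edge counts rule out isomorphism.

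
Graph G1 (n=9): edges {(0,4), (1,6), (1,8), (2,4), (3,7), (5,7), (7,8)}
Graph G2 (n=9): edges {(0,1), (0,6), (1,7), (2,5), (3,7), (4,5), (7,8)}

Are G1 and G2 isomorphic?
Yes, isomorphic

The graphs are isomorphic.
One valid mapping φ: V(G1) → V(G2): 0→2, 1→0, 2→4, 3→3, 4→5, 5→8, 6→6, 7→7, 8→1

Verify φ preserves adjacency — for each edge of G1, its image is an edge of G2:
  (0,4) → (φ(0),φ(4)) = (2,5) ∈ E(G2) ✓
  (1,6) → (φ(1),φ(6)) = (0,6) ∈ E(G2) ✓
  (1,8) → (φ(1),φ(8)) = (0,1) ∈ E(G2) ✓
  (2,4) → (φ(2),φ(4)) = (4,5) ∈ E(G2) ✓
  (3,7) → (φ(3),φ(7)) = (3,7) ∈ E(G2) ✓
  (5,7) → (φ(5),φ(7)) = (7,8) ∈ E(G2) ✓
  (7,8) → (φ(7),φ(8)) = (1,7) ∈ E(G2) ✓
All 7 edges of G1 map to edges of G2, and |E(G1)| = |E(G2)| = 7, so φ is a bijection on edges as well as vertices. Hence G1 ≅ G2.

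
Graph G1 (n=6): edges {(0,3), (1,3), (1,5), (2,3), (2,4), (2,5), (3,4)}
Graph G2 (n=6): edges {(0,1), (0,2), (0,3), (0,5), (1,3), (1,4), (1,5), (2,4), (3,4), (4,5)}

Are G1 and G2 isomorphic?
No, not isomorphic

The graphs are NOT isomorphic.

Counting triangles (3-cliques): G1 has 1, G2 has 4.
Triangle count is an isomorphism invariant, so differing triangle counts rule out isomorphism.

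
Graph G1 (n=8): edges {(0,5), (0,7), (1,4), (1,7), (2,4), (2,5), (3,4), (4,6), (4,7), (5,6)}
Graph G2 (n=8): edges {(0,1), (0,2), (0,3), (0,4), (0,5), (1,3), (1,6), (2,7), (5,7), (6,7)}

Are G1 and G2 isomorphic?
Yes, isomorphic

The graphs are isomorphic.
One valid mapping φ: V(G1) → V(G2): 0→6, 1→3, 2→2, 3→4, 4→0, 5→7, 6→5, 7→1

Verify φ preserves adjacency — for each edge of G1, its image is an edge of G2:
  (0,5) → (φ(0),φ(5)) = (6,7) ∈ E(G2) ✓
  (0,7) → (φ(0),φ(7)) = (1,6) ∈ E(G2) ✓
  (1,4) → (φ(1),φ(4)) = (0,3) ∈ E(G2) ✓
  (1,7) → (φ(1),φ(7)) = (1,3) ∈ E(G2) ✓
  (2,4) → (φ(2),φ(4)) = (0,2) ∈ E(G2) ✓
  (2,5) → (φ(2),φ(5)) = (2,7) ∈ E(G2) ✓
  (3,4) → (φ(3),φ(4)) = (0,4) ∈ E(G2) ✓
  (4,6) → (φ(4),φ(6)) = (0,5) ∈ E(G2) ✓
  (4,7) → (φ(4),φ(7)) = (0,1) ∈ E(G2) ✓
  (5,6) → (φ(5),φ(6)) = (5,7) ∈ E(G2) ✓
All 10 edges of G1 map to edges of G2, and |E(G1)| = |E(G2)| = 10, so φ is a bijection on edges as well as vertices. Hence G1 ≅ G2.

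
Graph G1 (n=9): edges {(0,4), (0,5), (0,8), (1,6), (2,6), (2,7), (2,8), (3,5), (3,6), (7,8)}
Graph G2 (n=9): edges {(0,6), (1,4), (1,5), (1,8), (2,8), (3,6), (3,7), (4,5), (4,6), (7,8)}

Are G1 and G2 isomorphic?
Yes, isomorphic

The graphs are isomorphic.
One valid mapping φ: V(G1) → V(G2): 0→8, 1→0, 2→4, 3→3, 4→2, 5→7, 6→6, 7→5, 8→1

Verify φ preserves adjacency — for each edge of G1, its image is an edge of G2:
  (0,4) → (φ(0),φ(4)) = (2,8) ∈ E(G2) ✓
  (0,5) → (φ(0),φ(5)) = (7,8) ∈ E(G2) ✓
  (0,8) → (φ(0),φ(8)) = (1,8) ∈ E(G2) ✓
  (1,6) → (φ(1),φ(6)) = (0,6) ∈ E(G2) ✓
  (2,6) → (φ(2),φ(6)) = (4,6) ∈ E(G2) ✓
  (2,7) → (φ(2),φ(7)) = (4,5) ∈ E(G2) ✓
  (2,8) → (φ(2),φ(8)) = (1,4) ∈ E(G2) ✓
  (3,5) → (φ(3),φ(5)) = (3,7) ∈ E(G2) ✓
  (3,6) → (φ(3),φ(6)) = (3,6) ∈ E(G2) ✓
  (7,8) → (φ(7),φ(8)) = (1,5) ∈ E(G2) ✓
All 10 edges of G1 map to edges of G2, and |E(G1)| = |E(G2)| = 10, so φ is a bijection on edges as well as vertices. Hence G1 ≅ G2.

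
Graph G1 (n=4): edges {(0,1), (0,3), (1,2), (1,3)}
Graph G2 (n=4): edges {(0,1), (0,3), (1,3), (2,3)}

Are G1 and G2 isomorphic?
Yes, isomorphic

The graphs are isomorphic.
One valid mapping φ: V(G1) → V(G2): 0→1, 1→3, 2→2, 3→0

Verify φ preserves adjacency — for each edge of G1, its image is an edge of G2:
  (0,1) → (φ(0),φ(1)) = (1,3) ∈ E(G2) ✓
  (0,3) → (φ(0),φ(3)) = (0,1) ∈ E(G2) ✓
  (1,2) → (φ(1),φ(2)) = (2,3) ∈ E(G2) ✓
  (1,3) → (φ(1),φ(3)) = (0,3) ∈ E(G2) ✓
All 4 edges of G1 map to edges of G2, and |E(G1)| = |E(G2)| = 4, so φ is a bijection on edges as well as vertices. Hence G1 ≅ G2.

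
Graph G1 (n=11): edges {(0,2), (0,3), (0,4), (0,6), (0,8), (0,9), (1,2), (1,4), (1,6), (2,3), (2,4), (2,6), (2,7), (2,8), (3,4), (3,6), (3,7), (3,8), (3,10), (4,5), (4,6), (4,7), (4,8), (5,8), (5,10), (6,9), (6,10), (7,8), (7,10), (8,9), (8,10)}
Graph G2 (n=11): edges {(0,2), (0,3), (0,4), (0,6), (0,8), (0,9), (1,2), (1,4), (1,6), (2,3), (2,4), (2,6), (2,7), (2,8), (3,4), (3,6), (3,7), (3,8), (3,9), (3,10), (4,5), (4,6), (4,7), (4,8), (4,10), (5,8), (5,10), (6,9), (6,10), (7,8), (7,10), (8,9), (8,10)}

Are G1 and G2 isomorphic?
No, not isomorphic

The graphs are NOT isomorphic.

Counting edges: G1 has 31 edge(s); G2 has 33 edge(s).
Edge count is an isomorphism invariant (a bijection on vertices induces a bijection on edges), so differing edge counts rule out isomorphism.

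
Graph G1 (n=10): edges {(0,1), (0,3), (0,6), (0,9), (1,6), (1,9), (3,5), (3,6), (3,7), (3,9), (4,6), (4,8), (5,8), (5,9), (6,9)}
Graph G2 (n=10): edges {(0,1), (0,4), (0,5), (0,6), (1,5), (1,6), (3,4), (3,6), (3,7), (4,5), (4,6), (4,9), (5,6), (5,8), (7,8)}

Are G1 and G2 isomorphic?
Yes, isomorphic

The graphs are isomorphic.
One valid mapping φ: V(G1) → V(G2): 0→0, 1→1, 2→2, 3→4, 4→8, 5→3, 6→5, 7→9, 8→7, 9→6

Verify φ preserves adjacency — for each edge of G1, its image is an edge of G2:
  (0,1) → (φ(0),φ(1)) = (0,1) ∈ E(G2) ✓
  (0,3) → (φ(0),φ(3)) = (0,4) ∈ E(G2) ✓
  (0,6) → (φ(0),φ(6)) = (0,5) ∈ E(G2) ✓
  (0,9) → (φ(0),φ(9)) = (0,6) ∈ E(G2) ✓
  (1,6) → (φ(1),φ(6)) = (1,5) ∈ E(G2) ✓
  (1,9) → (φ(1),φ(9)) = (1,6) ∈ E(G2) ✓
  (3,5) → (φ(3),φ(5)) = (3,4) ∈ E(G2) ✓
  (3,6) → (φ(3),φ(6)) = (4,5) ∈ E(G2) ✓
  (3,7) → (φ(3),φ(7)) = (4,9) ∈ E(G2) ✓
  (3,9) → (φ(3),φ(9)) = (4,6) ∈ E(G2) ✓
  (4,6) → (φ(4),φ(6)) = (5,8) ∈ E(G2) ✓
  (4,8) → (φ(4),φ(8)) = (7,8) ∈ E(G2) ✓
  (5,8) → (φ(5),φ(8)) = (3,7) ∈ E(G2) ✓
  (5,9) → (φ(5),φ(9)) = (3,6) ∈ E(G2) ✓
  (6,9) → (φ(6),φ(9)) = (5,6) ∈ E(G2) ✓
All 15 edges of G1 map to edges of G2, and |E(G1)| = |E(G2)| = 15, so φ is a bijection on edges as well as vertices. Hence G1 ≅ G2.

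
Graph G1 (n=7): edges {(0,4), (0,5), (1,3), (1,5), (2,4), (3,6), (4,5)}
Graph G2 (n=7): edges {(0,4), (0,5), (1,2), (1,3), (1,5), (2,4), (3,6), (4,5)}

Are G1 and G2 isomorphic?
No, not isomorphic

The graphs are NOT isomorphic.

Counting edges: G1 has 7 edge(s); G2 has 8 edge(s).
Edge count is an isomorphism invariant (a bijection on vertices induces a bijection on edges), so differing edge counts rule out isomorphism.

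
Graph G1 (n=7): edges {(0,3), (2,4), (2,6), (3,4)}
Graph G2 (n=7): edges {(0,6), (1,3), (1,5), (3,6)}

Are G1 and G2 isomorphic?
Yes, isomorphic

The graphs are isomorphic.
One valid mapping φ: V(G1) → V(G2): 0→5, 1→2, 2→6, 3→1, 4→3, 5→4, 6→0

Verify φ preserves adjacency — for each edge of G1, its image is an edge of G2:
  (0,3) → (φ(0),φ(3)) = (1,5) ∈ E(G2) ✓
  (2,4) → (φ(2),φ(4)) = (3,6) ∈ E(G2) ✓
  (2,6) → (φ(2),φ(6)) = (0,6) ∈ E(G2) ✓
  (3,4) → (φ(3),φ(4)) = (1,3) ∈ E(G2) ✓
All 4 edges of G1 map to edges of G2, and |E(G1)| = |E(G2)| = 4, so φ is a bijection on edges as well as vertices. Hence G1 ≅ G2.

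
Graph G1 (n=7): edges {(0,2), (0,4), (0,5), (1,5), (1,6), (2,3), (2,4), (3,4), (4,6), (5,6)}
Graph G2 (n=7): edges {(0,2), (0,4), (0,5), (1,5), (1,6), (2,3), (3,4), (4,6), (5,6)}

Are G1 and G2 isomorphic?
No, not isomorphic

The graphs are NOT isomorphic.

Counting edges: G1 has 10 edge(s); G2 has 9 edge(s).
Edge count is an isomorphism invariant (a bijection on vertices induces a bijection on edges), so differing edge counts rule out isomorphism.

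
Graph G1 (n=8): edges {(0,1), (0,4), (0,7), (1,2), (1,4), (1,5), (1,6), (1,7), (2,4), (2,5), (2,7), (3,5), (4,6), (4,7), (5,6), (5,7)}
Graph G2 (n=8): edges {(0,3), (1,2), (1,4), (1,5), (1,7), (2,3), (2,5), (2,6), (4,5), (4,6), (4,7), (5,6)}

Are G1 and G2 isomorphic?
No, not isomorphic

The graphs are NOT isomorphic.

Degrees in G1: deg(0)=3, deg(1)=6, deg(2)=4, deg(3)=1, deg(4)=5, deg(5)=5, deg(6)=3, deg(7)=5.
Sorted degree sequence of G1: [6, 5, 5, 5, 4, 3, 3, 1].
Degrees in G2: deg(0)=1, deg(1)=4, deg(2)=4, deg(3)=2, deg(4)=4, deg(5)=4, deg(6)=3, deg(7)=2.
Sorted degree sequence of G2: [4, 4, 4, 4, 3, 2, 2, 1].
The (sorted) degree sequence is an isomorphism invariant, so since G1 and G2 have different degree sequences they cannot be isomorphic.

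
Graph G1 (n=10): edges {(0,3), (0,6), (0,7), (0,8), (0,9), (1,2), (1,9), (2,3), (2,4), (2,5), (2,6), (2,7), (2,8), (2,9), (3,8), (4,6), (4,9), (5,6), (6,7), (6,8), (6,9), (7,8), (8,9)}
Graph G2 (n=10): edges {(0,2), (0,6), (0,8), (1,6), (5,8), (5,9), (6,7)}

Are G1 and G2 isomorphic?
No, not isomorphic

The graphs are NOT isomorphic.

Connected components of G1: 1 component(s) with vertex sets [[0, 1, 2, 3, 4, 5, 6, 7, 8, 9]], sizes [10].
Connected components of G2: 3 component(s) with vertex sets [[3], [4], [0, 1, 2, 5, 6, 7, 8, 9]], sizes [1, 1, 8].
The number of connected components (and the multiset of component sizes) is an isomorphism invariant — an isomorphism maps each component of G1 bijectively onto a component of G2. Since G1 has 1 component(s) and G2 has 3, they cannot be isomorphic.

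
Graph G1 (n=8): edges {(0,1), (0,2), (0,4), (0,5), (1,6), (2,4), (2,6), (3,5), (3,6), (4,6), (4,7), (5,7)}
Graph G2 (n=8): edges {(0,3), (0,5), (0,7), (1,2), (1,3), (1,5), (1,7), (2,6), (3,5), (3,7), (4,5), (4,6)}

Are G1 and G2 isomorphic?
No, not isomorphic

The graphs are NOT isomorphic.

Counting triangles (3-cliques): G1 has 2, G2 has 4.
Triangle count is an isomorphism invariant, so differing triangle counts rule out isomorphism.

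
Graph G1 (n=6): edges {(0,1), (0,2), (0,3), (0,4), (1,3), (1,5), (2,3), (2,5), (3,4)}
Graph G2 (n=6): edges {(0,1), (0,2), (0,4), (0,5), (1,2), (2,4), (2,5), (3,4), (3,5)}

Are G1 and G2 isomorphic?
Yes, isomorphic

The graphs are isomorphic.
One valid mapping φ: V(G1) → V(G2): 0→0, 1→5, 2→4, 3→2, 4→1, 5→3

Verify φ preserves adjacency — for each edge of G1, its image is an edge of G2:
  (0,1) → (φ(0),φ(1)) = (0,5) ∈ E(G2) ✓
  (0,2) → (φ(0),φ(2)) = (0,4) ∈ E(G2) ✓
  (0,3) → (φ(0),φ(3)) = (0,2) ∈ E(G2) ✓
  (0,4) → (φ(0),φ(4)) = (0,1) ∈ E(G2) ✓
  (1,3) → (φ(1),φ(3)) = (2,5) ∈ E(G2) ✓
  (1,5) → (φ(1),φ(5)) = (3,5) ∈ E(G2) ✓
  (2,3) → (φ(2),φ(3)) = (2,4) ∈ E(G2) ✓
  (2,5) → (φ(2),φ(5)) = (3,4) ∈ E(G2) ✓
  (3,4) → (φ(3),φ(4)) = (1,2) ∈ E(G2) ✓
All 9 edges of G1 map to edges of G2, and |E(G1)| = |E(G2)| = 9, so φ is a bijection on edges as well as vertices. Hence G1 ≅ G2.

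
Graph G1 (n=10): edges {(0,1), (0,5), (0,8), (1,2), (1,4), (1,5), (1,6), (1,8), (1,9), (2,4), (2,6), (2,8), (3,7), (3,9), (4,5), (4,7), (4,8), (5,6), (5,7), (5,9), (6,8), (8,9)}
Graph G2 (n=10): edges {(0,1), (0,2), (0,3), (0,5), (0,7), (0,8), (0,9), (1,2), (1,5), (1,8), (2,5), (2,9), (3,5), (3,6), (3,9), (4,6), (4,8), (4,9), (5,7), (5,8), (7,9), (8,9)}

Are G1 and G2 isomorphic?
Yes, isomorphic

The graphs are isomorphic.
One valid mapping φ: V(G1) → V(G2): 0→7, 1→0, 2→1, 3→6, 4→8, 5→9, 6→2, 7→4, 8→5, 9→3

Verify φ preserves adjacency — for each edge of G1, its image is an edge of G2:
  (0,1) → (φ(0),φ(1)) = (0,7) ∈ E(G2) ✓
  (0,5) → (φ(0),φ(5)) = (7,9) ∈ E(G2) ✓
  (0,8) → (φ(0),φ(8)) = (5,7) ∈ E(G2) ✓
  (1,2) → (φ(1),φ(2)) = (0,1) ∈ E(G2) ✓
  (1,4) → (φ(1),φ(4)) = (0,8) ∈ E(G2) ✓
  (1,5) → (φ(1),φ(5)) = (0,9) ∈ E(G2) ✓
  (1,6) → (φ(1),φ(6)) = (0,2) ∈ E(G2) ✓
  (1,8) → (φ(1),φ(8)) = (0,5) ∈ E(G2) ✓
  (1,9) → (φ(1),φ(9)) = (0,3) ∈ E(G2) ✓
  (2,4) → (φ(2),φ(4)) = (1,8) ∈ E(G2) ✓
  (2,6) → (φ(2),φ(6)) = (1,2) ∈ E(G2) ✓
  (2,8) → (φ(2),φ(8)) = (1,5) ∈ E(G2) ✓
  (3,7) → (φ(3),φ(7)) = (4,6) ∈ E(G2) ✓
  (3,9) → (φ(3),φ(9)) = (3,6) ∈ E(G2) ✓
  (4,5) → (φ(4),φ(5)) = (8,9) ∈ E(G2) ✓
  (4,7) → (φ(4),φ(7)) = (4,8) ∈ E(G2) ✓
  (4,8) → (φ(4),φ(8)) = (5,8) ∈ E(G2) ✓
  (5,6) → (φ(5),φ(6)) = (2,9) ∈ E(G2) ✓
  (5,7) → (φ(5),φ(7)) = (4,9) ∈ E(G2) ✓
  (5,9) → (φ(5),φ(9)) = (3,9) ∈ E(G2) ✓
  (6,8) → (φ(6),φ(8)) = (2,5) ∈ E(G2) ✓
  (8,9) → (φ(8),φ(9)) = (3,5) ∈ E(G2) ✓
All 22 edges of G1 map to edges of G2, and |E(G1)| = |E(G2)| = 22, so φ is a bijection on edges as well as vertices. Hence G1 ≅ G2.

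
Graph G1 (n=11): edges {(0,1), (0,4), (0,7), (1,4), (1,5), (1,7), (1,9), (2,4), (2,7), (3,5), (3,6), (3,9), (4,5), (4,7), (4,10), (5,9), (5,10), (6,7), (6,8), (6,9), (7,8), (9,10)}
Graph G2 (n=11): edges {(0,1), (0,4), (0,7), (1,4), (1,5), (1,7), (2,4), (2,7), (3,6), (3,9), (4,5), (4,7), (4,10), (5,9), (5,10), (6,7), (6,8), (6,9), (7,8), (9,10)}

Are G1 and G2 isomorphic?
No, not isomorphic

The graphs are NOT isomorphic.

Counting edges: G1 has 22 edge(s); G2 has 20 edge(s).
Edge count is an isomorphism invariant (a bijection on vertices induces a bijection on edges), so differing edge counts rule out isomorphism.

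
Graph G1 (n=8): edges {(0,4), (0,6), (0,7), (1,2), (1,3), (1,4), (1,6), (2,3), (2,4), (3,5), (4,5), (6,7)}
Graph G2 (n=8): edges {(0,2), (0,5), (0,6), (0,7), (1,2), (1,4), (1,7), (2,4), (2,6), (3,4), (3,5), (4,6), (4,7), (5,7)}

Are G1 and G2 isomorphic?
No, not isomorphic

The graphs are NOT isomorphic.

Counting triangles (3-cliques): G1 has 3, G2 has 5.
Triangle count is an isomorphism invariant, so differing triangle counts rule out isomorphism.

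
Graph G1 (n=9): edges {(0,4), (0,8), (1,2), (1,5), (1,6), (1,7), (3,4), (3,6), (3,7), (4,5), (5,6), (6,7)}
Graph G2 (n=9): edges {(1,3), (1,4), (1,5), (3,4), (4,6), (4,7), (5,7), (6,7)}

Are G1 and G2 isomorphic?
No, not isomorphic

The graphs are NOT isomorphic.

Degrees in G1: deg(0)=2, deg(1)=4, deg(2)=1, deg(3)=3, deg(4)=3, deg(5)=3, deg(6)=4, deg(7)=3, deg(8)=1.
Sorted degree sequence of G1: [4, 4, 3, 3, 3, 3, 2, 1, 1].
Degrees in G2: deg(0)=0, deg(1)=3, deg(2)=0, deg(3)=2, deg(4)=4, deg(5)=2, deg(6)=2, deg(7)=3, deg(8)=0.
Sorted degree sequence of G2: [4, 3, 3, 2, 2, 2, 0, 0, 0].
The (sorted) degree sequence is an isomorphism invariant, so since G1 and G2 have different degree sequences they cannot be isomorphic.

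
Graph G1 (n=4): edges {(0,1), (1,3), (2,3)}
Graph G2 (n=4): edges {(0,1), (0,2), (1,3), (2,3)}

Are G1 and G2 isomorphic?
No, not isomorphic

The graphs are NOT isomorphic.

Counting edges: G1 has 3 edge(s); G2 has 4 edge(s).
Edge count is an isomorphism invariant (a bijection on vertices induces a bijection on edges), so differing edge counts rule out isomorphism.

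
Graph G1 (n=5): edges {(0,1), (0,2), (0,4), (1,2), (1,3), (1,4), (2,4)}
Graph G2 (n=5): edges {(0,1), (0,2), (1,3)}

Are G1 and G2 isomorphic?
No, not isomorphic

The graphs are NOT isomorphic.

Degrees in G1: deg(0)=3, deg(1)=4, deg(2)=3, deg(3)=1, deg(4)=3.
Sorted degree sequence of G1: [4, 3, 3, 3, 1].
Degrees in G2: deg(0)=2, deg(1)=2, deg(2)=1, deg(3)=1, deg(4)=0.
Sorted degree sequence of G2: [2, 2, 1, 1, 0].
The (sorted) degree sequence is an isomorphism invariant, so since G1 and G2 have different degree sequences they cannot be isomorphic.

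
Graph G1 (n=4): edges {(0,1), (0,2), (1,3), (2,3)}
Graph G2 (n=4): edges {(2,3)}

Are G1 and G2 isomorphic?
No, not isomorphic

The graphs are NOT isomorphic.

Connected components of G1: 1 component(s) with vertex sets [[0, 1, 2, 3]], sizes [4].
Connected components of G2: 3 component(s) with vertex sets [[0], [1], [2, 3]], sizes [1, 1, 2].
The number of connected components (and the multiset of component sizes) is an isomorphism invariant — an isomorphism maps each component of G1 bijectively onto a component of G2. Since G1 has 1 component(s) and G2 has 3, they cannot be isomorphic.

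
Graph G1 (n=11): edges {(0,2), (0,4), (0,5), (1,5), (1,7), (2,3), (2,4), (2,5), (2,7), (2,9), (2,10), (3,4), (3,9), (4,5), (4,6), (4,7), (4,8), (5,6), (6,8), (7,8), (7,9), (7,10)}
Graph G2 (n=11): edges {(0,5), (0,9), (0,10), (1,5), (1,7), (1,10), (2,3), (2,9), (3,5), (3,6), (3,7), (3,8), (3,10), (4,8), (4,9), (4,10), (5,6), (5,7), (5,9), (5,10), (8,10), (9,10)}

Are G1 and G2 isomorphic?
Yes, isomorphic

The graphs are isomorphic.
One valid mapping φ: V(G1) → V(G2): 0→0, 1→2, 2→5, 3→1, 4→10, 5→9, 6→4, 7→3, 8→8, 9→7, 10→6

Verify φ preserves adjacency — for each edge of G1, its image is an edge of G2:
  (0,2) → (φ(0),φ(2)) = (0,5) ∈ E(G2) ✓
  (0,4) → (φ(0),φ(4)) = (0,10) ∈ E(G2) ✓
  (0,5) → (φ(0),φ(5)) = (0,9) ∈ E(G2) ✓
  (1,5) → (φ(1),φ(5)) = (2,9) ∈ E(G2) ✓
  (1,7) → (φ(1),φ(7)) = (2,3) ∈ E(G2) ✓
  (2,3) → (φ(2),φ(3)) = (1,5) ∈ E(G2) ✓
  (2,4) → (φ(2),φ(4)) = (5,10) ∈ E(G2) ✓
  (2,5) → (φ(2),φ(5)) = (5,9) ∈ E(G2) ✓
  (2,7) → (φ(2),φ(7)) = (3,5) ∈ E(G2) ✓
  (2,9) → (φ(2),φ(9)) = (5,7) ∈ E(G2) ✓
  (2,10) → (φ(2),φ(10)) = (5,6) ∈ E(G2) ✓
  (3,4) → (φ(3),φ(4)) = (1,10) ∈ E(G2) ✓
  (3,9) → (φ(3),φ(9)) = (1,7) ∈ E(G2) ✓
  (4,5) → (φ(4),φ(5)) = (9,10) ∈ E(G2) ✓
  (4,6) → (φ(4),φ(6)) = (4,10) ∈ E(G2) ✓
  (4,7) → (φ(4),φ(7)) = (3,10) ∈ E(G2) ✓
  (4,8) → (φ(4),φ(8)) = (8,10) ∈ E(G2) ✓
  (5,6) → (φ(5),φ(6)) = (4,9) ∈ E(G2) ✓
  (6,8) → (φ(6),φ(8)) = (4,8) ∈ E(G2) ✓
  (7,8) → (φ(7),φ(8)) = (3,8) ∈ E(G2) ✓
  (7,9) → (φ(7),φ(9)) = (3,7) ∈ E(G2) ✓
  (7,10) → (φ(7),φ(10)) = (3,6) ∈ E(G2) ✓
All 22 edges of G1 map to edges of G2, and |E(G1)| = |E(G2)| = 22, so φ is a bijection on edges as well as vertices. Hence G1 ≅ G2.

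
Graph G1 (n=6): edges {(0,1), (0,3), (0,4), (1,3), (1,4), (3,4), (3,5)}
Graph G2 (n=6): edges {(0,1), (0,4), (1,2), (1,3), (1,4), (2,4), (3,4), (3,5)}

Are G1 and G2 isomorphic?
No, not isomorphic

The graphs are NOT isomorphic.

Degrees in G1: deg(0)=3, deg(1)=3, deg(2)=0, deg(3)=4, deg(4)=3, deg(5)=1.
Sorted degree sequence of G1: [4, 3, 3, 3, 1, 0].
Degrees in G2: deg(0)=2, deg(1)=4, deg(2)=2, deg(3)=3, deg(4)=4, deg(5)=1.
Sorted degree sequence of G2: [4, 4, 3, 2, 2, 1].
The (sorted) degree sequence is an isomorphism invariant, so since G1 and G2 have different degree sequences they cannot be isomorphic.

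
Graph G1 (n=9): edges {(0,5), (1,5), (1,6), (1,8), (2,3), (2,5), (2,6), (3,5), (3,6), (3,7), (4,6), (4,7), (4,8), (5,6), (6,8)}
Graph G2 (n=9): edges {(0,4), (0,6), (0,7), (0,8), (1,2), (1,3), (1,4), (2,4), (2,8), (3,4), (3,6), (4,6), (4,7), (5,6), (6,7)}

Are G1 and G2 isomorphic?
Yes, isomorphic

The graphs are isomorphic.
One valid mapping φ: V(G1) → V(G2): 0→5, 1→3, 2→7, 3→0, 4→2, 5→6, 6→4, 7→8, 8→1

Verify φ preserves adjacency — for each edge of G1, its image is an edge of G2:
  (0,5) → (φ(0),φ(5)) = (5,6) ∈ E(G2) ✓
  (1,5) → (φ(1),φ(5)) = (3,6) ∈ E(G2) ✓
  (1,6) → (φ(1),φ(6)) = (3,4) ∈ E(G2) ✓
  (1,8) → (φ(1),φ(8)) = (1,3) ∈ E(G2) ✓
  (2,3) → (φ(2),φ(3)) = (0,7) ∈ E(G2) ✓
  (2,5) → (φ(2),φ(5)) = (6,7) ∈ E(G2) ✓
  (2,6) → (φ(2),φ(6)) = (4,7) ∈ E(G2) ✓
  (3,5) → (φ(3),φ(5)) = (0,6) ∈ E(G2) ✓
  (3,6) → (φ(3),φ(6)) = (0,4) ∈ E(G2) ✓
  (3,7) → (φ(3),φ(7)) = (0,8) ∈ E(G2) ✓
  (4,6) → (φ(4),φ(6)) = (2,4) ∈ E(G2) ✓
  (4,7) → (φ(4),φ(7)) = (2,8) ∈ E(G2) ✓
  (4,8) → (φ(4),φ(8)) = (1,2) ∈ E(G2) ✓
  (5,6) → (φ(5),φ(6)) = (4,6) ∈ E(G2) ✓
  (6,8) → (φ(6),φ(8)) = (1,4) ∈ E(G2) ✓
All 15 edges of G1 map to edges of G2, and |E(G1)| = |E(G2)| = 15, so φ is a bijection on edges as well as vertices. Hence G1 ≅ G2.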